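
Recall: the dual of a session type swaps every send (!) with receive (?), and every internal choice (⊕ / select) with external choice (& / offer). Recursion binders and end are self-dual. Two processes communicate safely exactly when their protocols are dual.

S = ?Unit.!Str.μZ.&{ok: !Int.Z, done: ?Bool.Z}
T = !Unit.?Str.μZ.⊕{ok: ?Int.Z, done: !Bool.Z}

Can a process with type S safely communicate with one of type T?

YES

?Unit ‖ !Unit  ✓
  !Str ‖ ?Str  ✓
    μZ ‖ μZ  ✓ (binder kept)
      &{ok,done} ‖ ⊕{ok,done}  ✓ label sets agree
        [ok]
          !Int ‖ ?Int  ✓
            Z ‖ Z  ✓
        [done]
          ?Bool ‖ !Bool  ✓
            Z ‖ Z  ✓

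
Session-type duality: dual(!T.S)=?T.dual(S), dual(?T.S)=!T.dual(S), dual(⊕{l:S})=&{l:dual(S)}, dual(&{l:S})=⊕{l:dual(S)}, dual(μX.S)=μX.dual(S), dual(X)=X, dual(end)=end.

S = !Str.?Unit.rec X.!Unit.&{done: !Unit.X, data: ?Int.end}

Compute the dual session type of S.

!Str = ?Str
  ?Unit = !Unit
    rec X = rec X  (μ self-dual)
      !Unit = ?Unit
        &{done,data} = +{done,data}  (&→⊕)
          • done:
            !Unit = ?Unit
              dual(X) = X
          • data:
            ?Int = !Int
              dual(end) = end

?Str.!Unit.rec X.?Unit.+{done: ?Unit.X, data: !Int.end}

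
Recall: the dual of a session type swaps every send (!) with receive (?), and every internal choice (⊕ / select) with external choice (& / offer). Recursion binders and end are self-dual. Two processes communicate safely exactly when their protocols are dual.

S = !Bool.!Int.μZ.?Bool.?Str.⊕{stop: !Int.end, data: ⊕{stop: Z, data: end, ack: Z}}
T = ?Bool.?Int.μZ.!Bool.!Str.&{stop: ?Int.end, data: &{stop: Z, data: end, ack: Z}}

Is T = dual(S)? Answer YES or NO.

!Bool ‖ ?Bool  ✓
  !Int ‖ ?Int  ✓
    μZ ‖ μZ  ✓ (rec unchanged)
      ?Bool ‖ !Bool  ✓
        ?Str ‖ !Str  ✓
          ⊕{stop,data} ‖ &{stop,data}  ✓ label sets agree
            case stop:
              !Int ‖ ?Int  ✓
                end ‖ end  ✓
            case data:
              ⊕{stop,data,ack} ‖ &{stop,data,ack}  ✓ label sets agree
                case stop:
                  Z ‖ Z  ✓
                case data:
                  end ‖ end  ✓
                case ack:
                  Z ‖ Z  ✓

YES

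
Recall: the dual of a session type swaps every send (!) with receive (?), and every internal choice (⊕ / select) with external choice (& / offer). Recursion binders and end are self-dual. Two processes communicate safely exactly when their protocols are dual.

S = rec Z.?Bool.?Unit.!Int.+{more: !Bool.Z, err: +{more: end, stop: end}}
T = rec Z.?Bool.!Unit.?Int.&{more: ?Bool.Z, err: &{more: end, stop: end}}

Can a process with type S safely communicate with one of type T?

NO

rec Z vs rec Z  ✓ (μ self-dual)
  ?Bool vs ?Bool  ✗ same direction on both sides — not dual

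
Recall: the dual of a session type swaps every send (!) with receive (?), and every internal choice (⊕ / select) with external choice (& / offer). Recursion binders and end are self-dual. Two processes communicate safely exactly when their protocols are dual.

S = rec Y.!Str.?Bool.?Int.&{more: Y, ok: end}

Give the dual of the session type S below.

rec Y → rec Y  (rec unchanged)
  !Str → ?Str
    ?Bool → !Bool
      ?Int → !Int
        &{more,ok} → +{more,ok}  (&→⊕)
          case more:
            dual(Y) = Y
          case ok:
            dual(end) = end

rec Y.?Str.!Bool.!Int.+{more: Y, ok: end}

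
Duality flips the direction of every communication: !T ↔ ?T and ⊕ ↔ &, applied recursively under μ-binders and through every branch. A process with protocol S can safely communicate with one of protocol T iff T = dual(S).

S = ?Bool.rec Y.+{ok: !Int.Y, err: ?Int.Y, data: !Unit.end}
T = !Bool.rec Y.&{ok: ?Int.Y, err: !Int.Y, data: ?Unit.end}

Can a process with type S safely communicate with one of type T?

YES

?Bool | !Bool  match
  rec Y | rec Y  match (μ self-dual)
    +{ok,err,data} | &{ok,err,data}  match same labels
      [ok]
        !Int | ?Int  match
          Y | Y  match
      [err]
        ?Int | !Int  match
          Y | Y  match
      [data]
        !Unit | ?Unit  match
          end | end  match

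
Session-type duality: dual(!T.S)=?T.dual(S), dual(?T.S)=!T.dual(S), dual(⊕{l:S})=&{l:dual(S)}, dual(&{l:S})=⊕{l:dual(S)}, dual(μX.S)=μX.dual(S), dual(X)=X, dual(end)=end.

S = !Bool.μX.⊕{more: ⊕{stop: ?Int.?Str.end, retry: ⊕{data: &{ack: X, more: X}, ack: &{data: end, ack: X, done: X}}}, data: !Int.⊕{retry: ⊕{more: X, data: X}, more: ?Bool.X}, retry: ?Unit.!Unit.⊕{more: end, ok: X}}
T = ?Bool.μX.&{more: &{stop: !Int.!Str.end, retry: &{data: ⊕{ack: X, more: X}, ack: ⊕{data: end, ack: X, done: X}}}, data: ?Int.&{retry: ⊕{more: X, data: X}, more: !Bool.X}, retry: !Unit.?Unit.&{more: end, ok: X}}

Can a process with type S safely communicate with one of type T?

NO

!Bool ‖ ?Bool  ok
  μX ‖ μX  ok (rec unchanged)
    ⊕{more,data,retry} ‖ &{more,data,retry}  ok label sets agree
      • more:
        ⊕{stop,retry} ‖ &{stop,retry}  ok label sets agree
          • stop:
            ?Int ‖ !Int  ok
              ?Str ‖ !Str  ok
                end ‖ end  ok
          • retry:
            ⊕{data,ack} ‖ &{data,ack}  ok label sets agree
              • data:
                &{ack,more} ‖ ⊕{ack,more}  ok label sets agree
                  • ack:
                    X ‖ X  ok
                  • more:
                    X ‖ X  ok
              • ack:
                &{data,ack,done} ‖ ⊕{data,ack,done}  ok label sets agree
                  • data:
                    end ‖ end  ok
                  • ack:
                    X ‖ X  ok
                  • done:
                    X ‖ X  ok
      • data:
        !Int ‖ ?Int  ok
          ⊕{retry,more} ‖ &{retry,more}  ok label sets agree
            • retry:
              ⊕{more,data} ‖ ⊕{more,data}  ✗ choice polarity not flipped — not dual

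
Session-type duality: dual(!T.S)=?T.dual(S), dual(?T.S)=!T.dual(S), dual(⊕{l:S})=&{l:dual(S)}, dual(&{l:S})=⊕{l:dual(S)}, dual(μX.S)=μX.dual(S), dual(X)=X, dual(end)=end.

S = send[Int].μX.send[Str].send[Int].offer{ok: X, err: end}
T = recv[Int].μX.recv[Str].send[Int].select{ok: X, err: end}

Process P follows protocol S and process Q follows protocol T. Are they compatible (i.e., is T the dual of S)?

NO

send[Int] | recv[Int]  ok
  μX | μX  ok (rec unchanged)
    send[Str] | recv[Str]  ok
      send[Int] | send[Int]  ✗ same direction on both sides — not dual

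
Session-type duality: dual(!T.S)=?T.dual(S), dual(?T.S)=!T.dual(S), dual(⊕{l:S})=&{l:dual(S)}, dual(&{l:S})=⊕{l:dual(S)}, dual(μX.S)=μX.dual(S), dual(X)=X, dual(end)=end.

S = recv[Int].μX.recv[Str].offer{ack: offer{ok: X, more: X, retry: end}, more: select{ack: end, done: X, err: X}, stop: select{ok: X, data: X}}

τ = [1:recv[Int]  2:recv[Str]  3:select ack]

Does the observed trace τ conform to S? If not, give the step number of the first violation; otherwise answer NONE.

@1 recv[Int]  match  now at μX.…
@2 recv[Str]  match  now at offer{ack: offer{ok: μX.…, more: μX.…, retry: end}, more: select{ack: end, done: μX.…, err: μX.…}, stop: select{ok: μX.…, data: μX.…}}
@3 got select ack, protocol expects offer ack or offer more or offer stop  ✗

3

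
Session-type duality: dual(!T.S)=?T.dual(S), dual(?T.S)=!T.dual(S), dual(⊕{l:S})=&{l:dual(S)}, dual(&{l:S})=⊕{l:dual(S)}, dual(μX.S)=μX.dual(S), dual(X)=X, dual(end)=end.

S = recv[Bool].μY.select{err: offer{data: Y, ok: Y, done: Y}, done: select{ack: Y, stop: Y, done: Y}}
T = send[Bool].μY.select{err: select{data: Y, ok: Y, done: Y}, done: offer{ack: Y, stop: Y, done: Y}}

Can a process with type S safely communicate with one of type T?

NO

recv[Bool] | send[Bool]  ✓
  μY | μY  ✓ (binder kept)
    select{err,done} | select{err,done}  ✗ choice polarity not flipped — not dual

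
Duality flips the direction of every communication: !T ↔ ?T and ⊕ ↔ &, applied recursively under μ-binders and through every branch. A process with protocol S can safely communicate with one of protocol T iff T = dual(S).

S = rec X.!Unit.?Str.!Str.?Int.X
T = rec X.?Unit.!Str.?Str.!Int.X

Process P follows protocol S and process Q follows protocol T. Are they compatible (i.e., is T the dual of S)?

YES

rec X vs rec X  ok (rec unchanged)
  !Unit vs ?Unit  ok
    ?Str vs !Str  ok
      !Str vs ?Str  ok
        ?Int vs !Int  ok
          X vs X  ok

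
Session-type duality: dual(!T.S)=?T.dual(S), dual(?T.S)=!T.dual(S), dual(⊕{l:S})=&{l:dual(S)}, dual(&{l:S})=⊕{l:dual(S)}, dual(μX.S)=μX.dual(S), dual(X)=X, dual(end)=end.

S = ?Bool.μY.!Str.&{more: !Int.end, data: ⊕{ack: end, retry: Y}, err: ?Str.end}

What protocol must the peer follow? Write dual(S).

?Bool = !Bool
  μY = μY  (μ self-dual)
    !Str = ?Str
      &{more,data,err} = ⊕{more,data,err}  (offer→select)
        [more]
          !Int = ?Int
            end self-dual
        [data]
          ⊕{ack,retry} = &{ack,retry}  (⊕→&)
            [ack]
              end self-dual
            [retry]
              Y self-dual
        [err]
          ?Str = !Str
            end self-dual

!Bool.μY.?Str.⊕{more: ?Int.end, data: &{ack: end, retry: Y}, err: !Str.end}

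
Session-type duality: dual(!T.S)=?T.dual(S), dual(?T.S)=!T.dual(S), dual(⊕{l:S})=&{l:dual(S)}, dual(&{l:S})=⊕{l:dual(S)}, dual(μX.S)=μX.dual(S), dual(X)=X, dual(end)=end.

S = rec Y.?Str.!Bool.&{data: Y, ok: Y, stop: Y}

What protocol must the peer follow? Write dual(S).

rec Y = rec Y  (μ self-dual)
  ?Str = !Str
    !Bool = ?Bool
      &{data,ok,stop} = +{data,ok,stop}  (offer→select)
        [data]
          Y ↦ Y
        [ok]
          Y ↦ Y
        [stop]
          Y ↦ Y

rec Y.!Str.?Bool.+{data: Y, ok: Y, stop: Y}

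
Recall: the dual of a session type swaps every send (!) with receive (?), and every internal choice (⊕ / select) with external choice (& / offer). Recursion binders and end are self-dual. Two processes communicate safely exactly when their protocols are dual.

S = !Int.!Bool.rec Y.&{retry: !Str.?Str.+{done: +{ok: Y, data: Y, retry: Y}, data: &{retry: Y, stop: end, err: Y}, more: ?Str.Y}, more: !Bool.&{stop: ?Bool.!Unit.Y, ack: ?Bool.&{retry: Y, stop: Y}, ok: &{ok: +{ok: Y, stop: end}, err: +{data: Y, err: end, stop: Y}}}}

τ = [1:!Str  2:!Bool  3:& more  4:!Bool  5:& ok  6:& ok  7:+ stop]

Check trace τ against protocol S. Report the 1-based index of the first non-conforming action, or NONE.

[1] got !Str, protocol expects !Int  ✗

1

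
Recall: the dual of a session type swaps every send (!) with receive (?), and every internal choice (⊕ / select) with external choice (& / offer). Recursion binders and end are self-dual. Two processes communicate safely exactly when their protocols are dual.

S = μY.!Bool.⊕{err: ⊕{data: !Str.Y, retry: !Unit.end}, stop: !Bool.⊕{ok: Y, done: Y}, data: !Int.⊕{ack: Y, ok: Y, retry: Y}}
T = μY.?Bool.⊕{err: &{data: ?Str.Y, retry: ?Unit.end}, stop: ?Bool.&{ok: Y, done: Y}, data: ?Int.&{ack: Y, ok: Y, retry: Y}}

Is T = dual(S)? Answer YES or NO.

μY | μY  ok (rec unchanged)
  !Bool | ?Bool  ok
    ⊕{err,stop,data} | ⊕{err,stop,data}  ✗ choice polarity not flipped — not dual

NO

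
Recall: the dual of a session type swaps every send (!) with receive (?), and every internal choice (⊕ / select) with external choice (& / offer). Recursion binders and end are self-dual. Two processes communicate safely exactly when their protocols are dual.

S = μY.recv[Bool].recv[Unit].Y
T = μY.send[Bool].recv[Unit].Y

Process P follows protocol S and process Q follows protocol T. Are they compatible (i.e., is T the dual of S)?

NO

μY | μY  ok (binder kept)
  recv[Bool] | send[Bool]  ok
    recv[Unit] | recv[Unit]  ✗ same direction on both sides — not dual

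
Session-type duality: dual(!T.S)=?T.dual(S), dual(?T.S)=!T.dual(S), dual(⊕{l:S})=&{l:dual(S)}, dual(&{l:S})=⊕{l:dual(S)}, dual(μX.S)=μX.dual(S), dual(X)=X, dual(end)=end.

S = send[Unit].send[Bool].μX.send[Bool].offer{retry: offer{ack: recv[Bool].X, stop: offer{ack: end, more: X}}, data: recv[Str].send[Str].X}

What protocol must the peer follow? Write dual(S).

recv[Unit].recv[Bool].μX.recv[Bool].select{retry: select{ack: send[Bool].X, stop: select{ack: end, more: X}}, data: send[Str].recv[Str].X}

send[Unit] → recv[Unit]
  send[Bool] → recv[Bool]
    μX → μX  (binder kept)
      send[Bool] → recv[Bool]
        offer{retry,data} → select{retry,data}  (offer→select)
          [retry]
            offer{ack,stop} → select{ack,stop}  (offer→select)
              [ack]
                recv[Bool] → send[Bool]
                  X self-dual
              [stop]
                offer{ack,more} → select{ack,more}  (offer→select)
                  [ack]
                    end self-dual
                  [more]
                    X self-dual
          [data]
            recv[Str] → send[Str]
              send[Str] → recv[Str]
                X self-dual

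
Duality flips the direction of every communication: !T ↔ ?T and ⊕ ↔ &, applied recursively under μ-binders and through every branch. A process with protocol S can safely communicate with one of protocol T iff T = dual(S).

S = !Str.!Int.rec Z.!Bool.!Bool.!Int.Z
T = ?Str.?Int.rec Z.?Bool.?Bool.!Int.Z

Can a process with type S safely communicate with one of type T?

NO

!Str | ?Str  match
  !Int | ?Int  match
    rec Z | rec Z  match (binder kept)
      !Bool | ?Bool  match
        !Bool | ?Bool  match
          !Int | !Int  ✗ same direction on both sides — not dual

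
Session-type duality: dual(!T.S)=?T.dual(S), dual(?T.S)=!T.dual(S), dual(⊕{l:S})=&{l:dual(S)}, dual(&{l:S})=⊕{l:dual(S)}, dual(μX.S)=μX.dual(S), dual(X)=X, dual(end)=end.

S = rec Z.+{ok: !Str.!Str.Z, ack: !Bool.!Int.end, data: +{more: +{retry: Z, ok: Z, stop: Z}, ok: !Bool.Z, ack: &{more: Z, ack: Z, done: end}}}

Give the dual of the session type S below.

rec Z → rec Z  (rec unchanged)
  +{ok,ack,data} → &{ok,ack,data}  (internal→external)
    • ok:
      !Str → ?Str
        !Str → ?Str
          Z ↦ Z
    • ack:
      !Bool → ?Bool
        !Int → ?Int
          end ↦ end
    • data:
      +{more,ok,ack} → &{more,ok,ack}  (internal→external)
        • more:
          +{retry,ok,stop} → &{retry,ok,stop}  (internal→external)
            • retry:
              Z ↦ Z
            • ok:
              Z ↦ Z
            • stop:
              Z ↦ Z
        • ok:
          !Bool → ?Bool
            Z ↦ Z
        • ack:
          &{more,ack,done} → +{more,ack,done}  (&→⊕)
            • more:
              Z ↦ Z
            • ack:
              Z ↦ Z
            • done:
              end ↦ end

rec Z.&{ok: ?Str.?Str.Z, ack: ?Bool.?Int.end, data: &{more: &{retry: Z, ok: Z, stop: Z}, ok: ?Bool.Z, ack: +{more: Z, ack: Z, done: end}}}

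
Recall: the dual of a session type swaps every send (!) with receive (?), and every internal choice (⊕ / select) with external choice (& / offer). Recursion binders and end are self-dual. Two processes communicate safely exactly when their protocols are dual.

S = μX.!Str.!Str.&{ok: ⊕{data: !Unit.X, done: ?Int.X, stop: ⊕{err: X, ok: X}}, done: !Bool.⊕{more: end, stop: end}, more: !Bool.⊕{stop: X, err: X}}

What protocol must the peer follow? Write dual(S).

μX.?Str.?Str.⊕{ok: &{data: ?Unit.X, done: !Int.X, stop: &{err: X, ok: X}}, done: ?Bool.&{more: end, stop: end}, more: ?Bool.&{stop: X, err: X}}

μX ↦ μX  (binder kept)
  !Str ↦ ?Str
    !Str ↦ ?Str
      &{ok,done,more} ↦ ⊕{ok,done,more}  (external→internal)
        case ok:
          ⊕{data,done,stop} ↦ &{data,done,stop}  (⊕→&)
            case data:
              !Unit ↦ ?Unit
                dual(X) = X
            case done:
              ?Int ↦ !Int
                dual(X) = X
            case stop:
              ⊕{err,ok} ↦ &{err,ok}  (⊕→&)
                case err:
                  dual(X) = X
                case ok:
                  dual(X) = X
        case done:
          !Bool ↦ ?Bool
            ⊕{more,stop} ↦ &{more,stop}  (⊕→&)
              case more:
                dual(end) = end
              case stop:
                dual(end) = end
        case more:
          !Bool ↦ ?Bool
            ⊕{stop,err} ↦ &{stop,err}  (⊕→&)
              case stop:
                dual(X) = X
              case err:
                dual(X) = X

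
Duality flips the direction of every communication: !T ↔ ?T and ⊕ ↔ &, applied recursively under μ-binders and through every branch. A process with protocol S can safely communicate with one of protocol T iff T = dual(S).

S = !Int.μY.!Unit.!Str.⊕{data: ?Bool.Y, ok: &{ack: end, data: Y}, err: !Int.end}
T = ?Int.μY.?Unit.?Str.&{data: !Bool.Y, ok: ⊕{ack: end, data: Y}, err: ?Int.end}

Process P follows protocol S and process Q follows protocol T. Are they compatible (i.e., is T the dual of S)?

YES

!Int vs ?Int  match
  μY vs μY  match (μ self-dual)
    !Unit vs ?Unit  match
      !Str vs ?Str  match
        ⊕{data,ok,err} vs &{data,ok,err}  match same labels
          [data]
            ?Bool vs !Bool  match
              Y vs Y  match
          [ok]
            &{ack,data} vs ⊕{ack,data}  match same labels
              [ack]
                end vs end  match
              [data]
                Y vs Y  match
          [err]
            !Int vs ?Int  match
              end vs end  match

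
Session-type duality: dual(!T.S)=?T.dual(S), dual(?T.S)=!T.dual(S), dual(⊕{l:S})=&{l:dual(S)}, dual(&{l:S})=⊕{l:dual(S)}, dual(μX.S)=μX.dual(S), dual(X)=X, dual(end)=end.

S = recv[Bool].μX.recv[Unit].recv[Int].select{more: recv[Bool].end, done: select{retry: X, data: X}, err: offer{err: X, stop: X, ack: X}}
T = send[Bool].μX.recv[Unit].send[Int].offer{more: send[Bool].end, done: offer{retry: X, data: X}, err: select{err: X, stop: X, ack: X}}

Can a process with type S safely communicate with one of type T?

recv[Bool] ‖ send[Bool]  ✓
  μX ‖ μX  ✓ (rec unchanged)
    recv[Unit] ‖ recv[Unit]  ✗ same direction on both sides — not dual

NO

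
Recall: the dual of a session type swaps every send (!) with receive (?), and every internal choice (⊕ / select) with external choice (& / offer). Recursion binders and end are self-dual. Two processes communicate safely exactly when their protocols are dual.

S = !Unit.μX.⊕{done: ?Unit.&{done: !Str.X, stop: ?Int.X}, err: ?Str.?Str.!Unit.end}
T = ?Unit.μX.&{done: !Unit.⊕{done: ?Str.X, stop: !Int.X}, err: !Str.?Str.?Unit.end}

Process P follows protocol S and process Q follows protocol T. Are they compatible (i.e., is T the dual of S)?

!Unit vs ?Unit  match
  μX vs μX  match (binder kept)
    ⊕{done,err} vs &{done,err}  match labels match
      • done:
        ?Unit vs !Unit  match
          &{done,stop} vs ⊕{done,stop}  match labels match
            • done:
              !Str vs ?Str  match
                X vs X  match
            • stop:
              ?Int vs !Int  match
                X vs X  match
      • err:
        ?Str vs !Str  match
          ?Str vs ?Str  ✗ same direction on both sides — not dual

NO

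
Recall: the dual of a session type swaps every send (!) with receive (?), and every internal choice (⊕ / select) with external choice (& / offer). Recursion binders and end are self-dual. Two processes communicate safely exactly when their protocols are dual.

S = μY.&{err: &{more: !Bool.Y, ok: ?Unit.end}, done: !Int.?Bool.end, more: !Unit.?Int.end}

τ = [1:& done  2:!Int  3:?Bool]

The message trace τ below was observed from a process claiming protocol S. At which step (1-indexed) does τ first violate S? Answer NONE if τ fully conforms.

@1 & done  match  residual = !Int.?Bool.end
@2 !Int  match  residual = ?Bool.end
@3 ?Bool  match  residual = end
all 3 steps conform

NONE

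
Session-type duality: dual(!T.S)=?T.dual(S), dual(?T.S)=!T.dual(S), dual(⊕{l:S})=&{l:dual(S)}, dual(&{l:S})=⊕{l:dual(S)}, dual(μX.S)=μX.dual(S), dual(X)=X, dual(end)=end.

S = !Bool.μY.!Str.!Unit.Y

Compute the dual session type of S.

!Bool ↦ ?Bool
  μY ↦ μY  (binder kept)
    !Str ↦ ?Str
      !Unit ↦ ?Unit
        dual(Y) = Y

?Bool.μY.?Str.?Unit.Y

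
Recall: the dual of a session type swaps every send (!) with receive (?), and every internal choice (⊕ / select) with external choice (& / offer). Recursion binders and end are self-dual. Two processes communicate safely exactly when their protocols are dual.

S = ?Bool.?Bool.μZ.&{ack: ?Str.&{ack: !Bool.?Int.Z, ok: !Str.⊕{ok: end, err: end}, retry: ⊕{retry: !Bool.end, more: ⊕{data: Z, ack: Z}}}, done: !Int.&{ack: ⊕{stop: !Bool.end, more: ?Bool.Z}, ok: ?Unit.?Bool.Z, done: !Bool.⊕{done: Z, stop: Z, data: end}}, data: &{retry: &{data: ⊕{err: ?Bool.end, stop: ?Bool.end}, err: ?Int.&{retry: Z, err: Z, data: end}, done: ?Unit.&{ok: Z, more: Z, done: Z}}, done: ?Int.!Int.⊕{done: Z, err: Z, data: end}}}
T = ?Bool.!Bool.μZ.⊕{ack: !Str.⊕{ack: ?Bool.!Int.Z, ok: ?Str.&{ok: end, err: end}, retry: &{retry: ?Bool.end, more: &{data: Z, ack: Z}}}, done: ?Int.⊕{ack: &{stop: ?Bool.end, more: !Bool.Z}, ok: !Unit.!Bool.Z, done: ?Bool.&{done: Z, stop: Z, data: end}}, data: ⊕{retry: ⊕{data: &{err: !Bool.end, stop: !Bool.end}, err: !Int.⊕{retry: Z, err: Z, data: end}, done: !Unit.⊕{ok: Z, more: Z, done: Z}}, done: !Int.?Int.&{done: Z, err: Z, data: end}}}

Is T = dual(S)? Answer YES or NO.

?Bool | ?Bool  ✗ same direction on both sides — not dual

NO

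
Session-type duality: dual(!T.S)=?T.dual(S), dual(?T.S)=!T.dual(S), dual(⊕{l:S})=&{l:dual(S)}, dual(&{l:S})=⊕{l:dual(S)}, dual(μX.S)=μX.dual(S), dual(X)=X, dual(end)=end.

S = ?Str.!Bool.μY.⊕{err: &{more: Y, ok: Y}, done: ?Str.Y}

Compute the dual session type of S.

!Str.?Bool.μY.&{err: ⊕{more: Y, ok: Y}, done: !Str.Y}

?Str ↦ !Str
  !Bool ↦ ?Bool
    μY ↦ μY  (binder kept)
      ⊕{err,done} ↦ &{err,done}  (internal→external)
        [err]
          &{more,ok} ↦ ⊕{more,ok}  (&→⊕)
            [more]
              Y ↦ Y
            [ok]
              Y ↦ Y
        [done]
          ?Str ↦ !Str
            Y ↦ Y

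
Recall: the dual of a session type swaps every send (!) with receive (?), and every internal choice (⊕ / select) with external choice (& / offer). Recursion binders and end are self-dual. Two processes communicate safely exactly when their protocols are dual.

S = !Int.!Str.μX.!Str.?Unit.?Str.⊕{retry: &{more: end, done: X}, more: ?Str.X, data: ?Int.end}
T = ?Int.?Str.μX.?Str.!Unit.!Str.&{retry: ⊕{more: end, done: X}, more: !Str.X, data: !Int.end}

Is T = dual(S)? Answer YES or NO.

YES

!Int | ?Int  match
  !Str | ?Str  match
    μX | μX  match (binder kept)
      !Str | ?Str  match
        ?Unit | !Unit  match
          ?Str | !Str  match
            ⊕{retry,more,data} | &{retry,more,data}  match label sets agree
              • retry:
                &{more,done} | ⊕{more,done}  match label sets agree
                  • more:
                    end | end  match
                  • done:
                    X | X  match
              • more:
                ?Str | !Str  match
                  X | X  match
              • data:
                ?Int | !Int  match
                  end | end  match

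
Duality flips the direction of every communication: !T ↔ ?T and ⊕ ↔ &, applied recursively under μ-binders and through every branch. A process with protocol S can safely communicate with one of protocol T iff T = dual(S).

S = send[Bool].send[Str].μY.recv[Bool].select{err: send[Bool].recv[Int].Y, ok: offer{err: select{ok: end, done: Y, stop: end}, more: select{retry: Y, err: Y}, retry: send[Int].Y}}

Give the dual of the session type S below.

recv[Bool].recv[Str].μY.send[Bool].offer{err: recv[Bool].send[Int].Y, ok: select{err: offer{ok: end, done: Y, stop: end}, more: offer{retry: Y, err: Y}, retry: recv[Int].Y}}

send[Bool] → recv[Bool]
  send[Str] → recv[Str]
    μY → μY  (μ self-dual)
      recv[Bool] → send[Bool]
        select{err,ok} → offer{err,ok}  (⊕→&)
          • err:
            send[Bool] → recv[Bool]
              recv[Int] → send[Int]
                Y self-dual
          • ok:
            offer{err,more,retry} → select{err,more,retry}  (external→internal)
              • err:
                select{ok,done,stop} → offer{ok,done,stop}  (⊕→&)
                  • ok:
                    end self-dual
                  • done:
                    Y self-dual
                  • stop:
                    end self-dual
              • more:
                select{retry,err} → offer{retry,err}  (⊕→&)
                  • retry:
                    Y self-dual
                  • err:
                    Y self-dual
              • retry:
                send[Int] → recv[Int]
                  Y self-dual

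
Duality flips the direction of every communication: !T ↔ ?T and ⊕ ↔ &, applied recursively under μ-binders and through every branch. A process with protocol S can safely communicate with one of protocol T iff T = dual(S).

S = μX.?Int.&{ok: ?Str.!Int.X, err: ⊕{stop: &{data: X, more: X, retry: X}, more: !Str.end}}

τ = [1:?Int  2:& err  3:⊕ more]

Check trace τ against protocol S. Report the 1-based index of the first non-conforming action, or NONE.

NONE

step 1: ?Int  match  state: &{ok: ?Str.!Int.μX.…, err: ⊕{stop: &{data: μX.…, more: μX.…, retry: μX.…}, more: !Str.end}}
step 2: & err  match  state: ⊕{stop: &{data: μX.…, more: μX.…, retry: μX.…}, more: !Str.end}
step 3: ⊕ more  match  state: !Str.end
τ conforms to S (length 3)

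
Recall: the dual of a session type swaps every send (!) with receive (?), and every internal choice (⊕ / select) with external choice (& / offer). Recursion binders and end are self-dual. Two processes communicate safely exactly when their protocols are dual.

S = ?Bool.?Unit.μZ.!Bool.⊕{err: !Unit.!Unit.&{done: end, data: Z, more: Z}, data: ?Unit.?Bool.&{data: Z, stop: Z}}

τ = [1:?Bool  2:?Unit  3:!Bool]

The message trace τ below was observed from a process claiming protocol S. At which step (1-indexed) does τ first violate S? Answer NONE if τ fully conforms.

@1 ?Bool  ✓  residual = ?Unit.μZ.…
@2 ?Unit  ✓  residual = μZ.…
@3 !Bool  ✓  residual = ⊕{err: !Unit.!Unit.&{done: end, data: μZ.…, more: μZ.…}, data: ?Unit.?Bool.&{data: μZ.…, stop: μZ.…}}
trace exhausted — no violation

NONE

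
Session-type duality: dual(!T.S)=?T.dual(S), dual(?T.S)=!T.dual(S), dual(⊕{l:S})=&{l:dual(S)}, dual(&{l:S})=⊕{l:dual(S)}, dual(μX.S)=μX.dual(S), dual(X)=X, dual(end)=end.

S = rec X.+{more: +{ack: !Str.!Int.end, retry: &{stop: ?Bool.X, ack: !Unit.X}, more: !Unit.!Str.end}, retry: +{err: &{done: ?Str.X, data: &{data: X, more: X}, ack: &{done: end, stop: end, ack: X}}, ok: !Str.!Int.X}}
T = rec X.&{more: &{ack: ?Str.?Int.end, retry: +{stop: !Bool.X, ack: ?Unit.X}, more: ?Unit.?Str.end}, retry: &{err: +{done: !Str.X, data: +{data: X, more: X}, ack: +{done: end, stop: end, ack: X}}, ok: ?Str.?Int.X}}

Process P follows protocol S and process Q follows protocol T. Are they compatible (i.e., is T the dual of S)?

rec X vs rec X  match (rec unchanged)
  +{more,retry} vs &{more,retry}  match labels match
    [more]
      +{ack,retry,more} vs &{ack,retry,more}  match labels match
        [ack]
          !Str vs ?Str  match
            !Int vs ?Int  match
              end vs end  match
        [retry]
          &{stop,ack} vs +{stop,ack}  match labels match
            [stop]
              ?Bool vs !Bool  match
                X vs X  match
            [ack]
              !Unit vs ?Unit  match
                X vs X  match
        [more]
          !Unit vs ?Unit  match
            !Str vs ?Str  match
              end vs end  match
    [retry]
      +{err,ok} vs &{err,ok}  match labels match
        [err]
          &{done,data,ack} vs +{done,data,ack}  match labels match
            [done]
              ?Str vs !Str  match
                X vs X  match
            [data]
              &{data,more} vs +{data,more}  match labels match
                [data]
                  X vs X  match
                [more]
                  X vs X  match
            [ack]
              &{done,stop,ack} vs +{done,stop,ack}  match labels match
                [done]
                  end vs end  match
                [stop]
                  end vs end  match
                [ack]
                  X vs X  match
        [ok]
          !Str vs ?Str  match
            !Int vs ?Int  match
              X vs X  match

YES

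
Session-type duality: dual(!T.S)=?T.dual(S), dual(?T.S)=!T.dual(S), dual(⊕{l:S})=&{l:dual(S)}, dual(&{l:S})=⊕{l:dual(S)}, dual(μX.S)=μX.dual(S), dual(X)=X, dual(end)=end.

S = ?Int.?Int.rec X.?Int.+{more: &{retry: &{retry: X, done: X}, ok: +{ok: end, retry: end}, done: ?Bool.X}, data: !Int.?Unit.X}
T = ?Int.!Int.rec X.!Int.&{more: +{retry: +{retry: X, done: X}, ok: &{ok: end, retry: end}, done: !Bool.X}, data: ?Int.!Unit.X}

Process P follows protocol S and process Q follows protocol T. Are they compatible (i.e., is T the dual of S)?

?Int ‖ ?Int  ✗ same direction on both sides — not dual

NO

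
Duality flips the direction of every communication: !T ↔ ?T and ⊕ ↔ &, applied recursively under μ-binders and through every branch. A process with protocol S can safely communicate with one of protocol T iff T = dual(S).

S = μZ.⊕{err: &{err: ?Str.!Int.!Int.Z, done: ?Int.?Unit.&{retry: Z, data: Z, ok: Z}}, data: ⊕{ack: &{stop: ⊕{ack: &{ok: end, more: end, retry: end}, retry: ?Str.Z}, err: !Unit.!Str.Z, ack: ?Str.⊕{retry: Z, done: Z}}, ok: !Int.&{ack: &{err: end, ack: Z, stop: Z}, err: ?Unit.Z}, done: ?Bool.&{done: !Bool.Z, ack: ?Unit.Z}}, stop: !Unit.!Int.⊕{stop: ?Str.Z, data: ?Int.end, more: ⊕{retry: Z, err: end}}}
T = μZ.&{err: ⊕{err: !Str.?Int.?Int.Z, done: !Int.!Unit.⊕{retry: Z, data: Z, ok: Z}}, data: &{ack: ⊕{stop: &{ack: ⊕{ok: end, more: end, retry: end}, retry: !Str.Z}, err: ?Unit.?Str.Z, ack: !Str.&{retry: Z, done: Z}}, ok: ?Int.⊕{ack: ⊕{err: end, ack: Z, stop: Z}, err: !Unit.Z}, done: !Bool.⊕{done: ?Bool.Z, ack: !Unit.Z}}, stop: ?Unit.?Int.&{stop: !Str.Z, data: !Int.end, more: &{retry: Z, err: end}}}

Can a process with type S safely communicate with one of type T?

μZ ‖ μZ  ✓ (μ self-dual)
  ⊕{err,data,stop} ‖ &{err,data,stop}  ✓ labels match
    case err:
      &{err,done} ‖ ⊕{err,done}  ✓ labels match
        case err:
          ?Str ‖ !Str  ✓
            !Int ‖ ?Int  ✓
              !Int ‖ ?Int  ✓
                Z ‖ Z  ✓
        case done:
          ?Int ‖ !Int  ✓
            ?Unit ‖ !Unit  ✓
              &{retry,data,ok} ‖ ⊕{retry,data,ok}  ✓ labels match
                case retry:
                  Z ‖ Z  ✓
                case data:
                  Z ‖ Z  ✓
                case ok:
                  Z ‖ Z  ✓
    case data:
      ⊕{ack,ok,done} ‖ &{ack,ok,done}  ✓ labels match
        case ack:
          &{stop,err,ack} ‖ ⊕{stop,err,ack}  ✓ labels match
            case stop:
              ⊕{ack,retry} ‖ &{ack,retry}  ✓ labels match
                case ack:
                  &{ok,more,retry} ‖ ⊕{ok,more,retry}  ✓ labels match
                    case ok:
                      end ‖ end  ✓
                    case more:
                      end ‖ end  ✓
                    case retry:
                      end ‖ end  ✓
                case retry:
                  ?Str ‖ !Str  ✓
                    Z ‖ Z  ✓
            case err:
              !Unit ‖ ?Unit  ✓
                !Str ‖ ?Str  ✓
                  Z ‖ Z  ✓
            case ack:
              ?Str ‖ !Str  ✓
                ⊕{retry,done} ‖ &{retry,done}  ✓ labels match
                  case retry:
                    Z ‖ Z  ✓
                  case done:
                    Z ‖ Z  ✓
        case ok:
          !Int ‖ ?Int  ✓
            &{ack,err} ‖ ⊕{ack,err}  ✓ labels match
              case ack:
                &{err,ack,stop} ‖ ⊕{err,ack,stop}  ✓ labels match
                  case err:
                    end ‖ end  ✓
                  case ack:
                    Z ‖ Z  ✓
                  case stop:
                    Z ‖ Z  ✓
              case err:
                ?Unit ‖ !Unit  ✓
                  Z ‖ Z  ✓
        case done:
          ?Bool ‖ !Bool  ✓
            &{done,ack} ‖ ⊕{done,ack}  ✓ labels match
              case done:
                !Bool ‖ ?Bool  ✓
                  Z ‖ Z  ✓
              case ack:
                ?Unit ‖ !Unit  ✓
                  Z ‖ Z  ✓
    case stop:
      !Unit ‖ ?Unit  ✓
        !Int ‖ ?Int  ✓
          ⊕{stop,data,more} ‖ &{stop,data,more}  ✓ labels match
            case stop:
              ?Str ‖ !Str  ✓
                Z ‖ Z  ✓
            case data:
              ?Int ‖ !Int  ✓
                end ‖ end  ✓
            case more:
              ⊕{retry,err} ‖ &{retry,err}  ✓ labels match
                case retry:
                  Z ‖ Z  ✓
                case err:
                  end ‖ end  ✓

YES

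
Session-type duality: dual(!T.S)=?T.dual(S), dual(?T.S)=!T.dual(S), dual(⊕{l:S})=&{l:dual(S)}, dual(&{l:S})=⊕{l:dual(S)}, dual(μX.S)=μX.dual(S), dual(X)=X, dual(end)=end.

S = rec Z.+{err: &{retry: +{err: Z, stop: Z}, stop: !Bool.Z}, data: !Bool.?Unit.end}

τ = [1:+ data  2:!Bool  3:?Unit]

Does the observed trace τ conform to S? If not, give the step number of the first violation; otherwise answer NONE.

@1 + data  ok  cont: !Bool.?Unit.end
@2 !Bool  ok  cont: ?Unit.end
@3 ?Unit  ok  cont: end
τ conforms to S (length 3)

NONE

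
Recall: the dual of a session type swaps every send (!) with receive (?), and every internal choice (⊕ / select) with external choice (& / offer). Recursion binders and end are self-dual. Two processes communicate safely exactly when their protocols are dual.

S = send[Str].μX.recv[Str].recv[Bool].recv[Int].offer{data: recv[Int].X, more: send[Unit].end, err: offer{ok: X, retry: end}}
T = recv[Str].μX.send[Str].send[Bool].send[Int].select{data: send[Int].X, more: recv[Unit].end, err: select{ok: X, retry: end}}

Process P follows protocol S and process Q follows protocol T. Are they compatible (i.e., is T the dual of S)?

YES

send[Str] | recv[Str]  ✓
  μX | μX  ✓ (binder kept)
    recv[Str] | send[Str]  ✓
      recv[Bool] | send[Bool]  ✓
        recv[Int] | send[Int]  ✓
          offer{data,more,err} | select{data,more,err}  ✓ same labels
            [data]
              recv[Int] | send[Int]  ✓
                X | X  ✓
            [more]
              send[Unit] | recv[Unit]  ✓
                end | end  ✓
            [err]
              offer{ok,retry} | select{ok,retry}  ✓ same labels
                [ok]
                  X | X  ✓
                [retry]
                  end | end  ✓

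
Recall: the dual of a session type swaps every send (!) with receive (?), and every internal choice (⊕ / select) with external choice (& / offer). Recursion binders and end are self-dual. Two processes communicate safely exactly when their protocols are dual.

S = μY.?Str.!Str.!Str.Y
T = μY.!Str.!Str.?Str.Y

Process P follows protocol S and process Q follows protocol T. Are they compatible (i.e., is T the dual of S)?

NO

μY ‖ μY  match (binder kept)
  ?Str ‖ !Str  match
    !Str ‖ !Str  ✗ same direction on both sides — not dual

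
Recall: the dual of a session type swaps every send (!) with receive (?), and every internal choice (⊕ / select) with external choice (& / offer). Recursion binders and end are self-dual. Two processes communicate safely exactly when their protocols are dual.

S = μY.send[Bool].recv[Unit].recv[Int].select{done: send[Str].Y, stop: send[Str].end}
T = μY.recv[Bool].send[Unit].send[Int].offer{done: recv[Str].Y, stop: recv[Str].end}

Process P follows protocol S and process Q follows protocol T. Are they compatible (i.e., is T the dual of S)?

YES

μY | μY  ✓ (μ self-dual)
  send[Bool] | recv[Bool]  ✓
    recv[Unit] | send[Unit]  ✓
      recv[Int] | send[Int]  ✓
        select{done,stop} | offer{done,stop}  ✓ same labels
          [done]
            send[Str] | recv[Str]  ✓
              Y | Y  ✓
          [stop]
            send[Str] | recv[Str]  ✓
              end | end  ✓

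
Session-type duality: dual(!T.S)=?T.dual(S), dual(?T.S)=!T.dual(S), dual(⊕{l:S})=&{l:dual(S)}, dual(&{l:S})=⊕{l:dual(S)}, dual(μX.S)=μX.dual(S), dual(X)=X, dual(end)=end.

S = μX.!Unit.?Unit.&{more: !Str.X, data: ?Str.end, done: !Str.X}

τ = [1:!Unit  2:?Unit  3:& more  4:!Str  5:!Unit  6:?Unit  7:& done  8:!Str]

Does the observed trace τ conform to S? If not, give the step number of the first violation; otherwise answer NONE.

[1] !Unit  match  now at ?Unit.&{more: !Str.μX.…, data: ?Str.end, done: !Str.μX.…}
[2] ?Unit  match  now at &{more: !Str.μX.…, data: ?Str.end, done: !Str.μX.…}
[3] & more  match  now at !Str.μX.…
[4] !Str  match  now at μX.…
[5] !Unit  match  now at ?Unit.&{more: !Str.μX.…, data: ?Str.end, done: !Str.μX.…}
[6] ?Unit  match  now at &{more: !Str.μX.…, data: ?Str.end, done: !Str.μX.…}
[7] & done  match  now at !Str.μX.…
[8] !Str  match  now at μX.…
all 8 steps conform

NONE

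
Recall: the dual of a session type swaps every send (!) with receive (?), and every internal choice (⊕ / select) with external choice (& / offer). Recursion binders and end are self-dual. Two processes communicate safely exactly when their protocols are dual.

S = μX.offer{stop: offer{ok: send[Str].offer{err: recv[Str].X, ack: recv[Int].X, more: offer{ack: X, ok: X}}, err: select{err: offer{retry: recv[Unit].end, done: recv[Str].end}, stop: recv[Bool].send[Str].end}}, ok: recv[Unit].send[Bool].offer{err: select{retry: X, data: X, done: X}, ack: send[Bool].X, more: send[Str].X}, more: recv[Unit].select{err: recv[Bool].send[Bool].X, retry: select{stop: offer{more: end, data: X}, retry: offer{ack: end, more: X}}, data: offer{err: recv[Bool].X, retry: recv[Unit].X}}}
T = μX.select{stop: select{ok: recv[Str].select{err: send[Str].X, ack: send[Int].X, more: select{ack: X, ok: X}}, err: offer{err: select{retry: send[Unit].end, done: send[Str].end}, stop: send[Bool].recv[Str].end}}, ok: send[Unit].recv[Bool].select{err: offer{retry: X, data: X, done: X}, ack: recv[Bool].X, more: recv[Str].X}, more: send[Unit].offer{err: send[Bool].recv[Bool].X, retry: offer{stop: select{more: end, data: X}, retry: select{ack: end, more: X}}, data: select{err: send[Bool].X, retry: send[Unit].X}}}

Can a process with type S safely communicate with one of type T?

YES

μX vs μX  ok (rec unchanged)
  offer{stop,ok,more} vs select{stop,ok,more}  ok labels match
    [stop]
      offer{ok,err} vs select{ok,err}  ok labels match
        [ok]
          send[Str] vs recv[Str]  ok
            offer{err,ack,more} vs select{err,ack,more}  ok labels match
              [err]
                recv[Str] vs send[Str]  ok
                  X vs X  ok
              [ack]
                recv[Int] vs send[Int]  ok
                  X vs X  ok
              [more]
                offer{ack,ok} vs select{ack,ok}  ok labels match
                  [ack]
                    X vs X  ok
                  [ok]
                    X vs X  ok
        [err]
          select{err,stop} vs offer{err,stop}  ok labels match
            [err]
              offer{retry,done} vs select{retry,done}  ok labels match
                [retry]
                  recv[Unit] vs send[Unit]  ok
                    end vs end  ok
                [done]
                  recv[Str] vs send[Str]  ok
                    end vs end  ok
            [stop]
              recv[Bool] vs send[Bool]  ok
                send[Str] vs recv[Str]  ok
                  end vs end  ok
    [ok]
      recv[Unit] vs send[Unit]  ok
        send[Bool] vs recv[Bool]  ok
          offer{err,ack,more} vs select{err,ack,more}  ok labels match
            [err]
              select{retry,data,done} vs offer{retry,data,done}  ok labels match
                [retry]
                  X vs X  ok
                [data]
                  X vs X  ok
                [done]
                  X vs X  ok
            [ack]
              send[Bool] vs recv[Bool]  ok
                X vs X  ok
            [more]
              send[Str] vs recv[Str]  ok
                X vs X  ok
    [more]
      recv[Unit] vs send[Unit]  ok
        select{err,retry,data} vs offer{err,retry,data}  ok labels match
          [err]
            recv[Bool] vs send[Bool]  ok
              send[Bool] vs recv[Bool]  ok
                X vs X  ok
          [retry]
            select{stop,retry} vs offer{stop,retry}  ok labels match
              [stop]
                offer{more,data} vs select{more,data}  ok labels match
                  [more]
                    end vs end  ok
                  [data]
                    X vs X  ok
              [retry]
                offer{ack,more} vs select{ack,more}  ok labels match
                  [ack]
                    end vs end  ok
                  [more]
                    X vs X  ok
          [data]
            offer{err,retry} vs select{err,retry}  ok labels match
              [err]
                recv[Bool] vs send[Bool]  ok
                  X vs X  ok
              [retry]
                recv[Unit] vs send[Unit]  ok
                  X vs X  ok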